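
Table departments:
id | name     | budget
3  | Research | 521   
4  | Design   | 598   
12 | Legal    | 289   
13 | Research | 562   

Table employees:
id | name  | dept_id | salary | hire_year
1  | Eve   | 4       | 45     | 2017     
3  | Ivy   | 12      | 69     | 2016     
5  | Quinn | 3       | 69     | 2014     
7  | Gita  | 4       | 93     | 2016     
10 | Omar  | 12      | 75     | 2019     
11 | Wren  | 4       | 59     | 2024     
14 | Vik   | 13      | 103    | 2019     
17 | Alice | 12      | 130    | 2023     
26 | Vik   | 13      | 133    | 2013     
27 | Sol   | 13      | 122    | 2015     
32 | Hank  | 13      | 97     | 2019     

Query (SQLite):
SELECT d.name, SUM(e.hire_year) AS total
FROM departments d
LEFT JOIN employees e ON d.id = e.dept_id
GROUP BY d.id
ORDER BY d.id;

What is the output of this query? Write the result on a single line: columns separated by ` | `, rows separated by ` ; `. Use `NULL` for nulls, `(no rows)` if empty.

LEFT JOIN keeps every departments row; unmatched ones get NULL for employees columns.
Group by departments.id and compute SUM(e.hire_year). SUM over an all-NULL group is NULL.
  3: ids {5} → SUM(e.hire_year)=2014
  4: ids {1, 7, 11} → SUM(e.hire_year)=6057
  12: ids {3, 10, 17} → SUM(e.hire_year)=6058
  13: ids {14, 26, 27, 32} → SUM(e.hire_year)=8066

Research | 2014 ; Design | 6057 ; Legal | 6058 ; Research | 8066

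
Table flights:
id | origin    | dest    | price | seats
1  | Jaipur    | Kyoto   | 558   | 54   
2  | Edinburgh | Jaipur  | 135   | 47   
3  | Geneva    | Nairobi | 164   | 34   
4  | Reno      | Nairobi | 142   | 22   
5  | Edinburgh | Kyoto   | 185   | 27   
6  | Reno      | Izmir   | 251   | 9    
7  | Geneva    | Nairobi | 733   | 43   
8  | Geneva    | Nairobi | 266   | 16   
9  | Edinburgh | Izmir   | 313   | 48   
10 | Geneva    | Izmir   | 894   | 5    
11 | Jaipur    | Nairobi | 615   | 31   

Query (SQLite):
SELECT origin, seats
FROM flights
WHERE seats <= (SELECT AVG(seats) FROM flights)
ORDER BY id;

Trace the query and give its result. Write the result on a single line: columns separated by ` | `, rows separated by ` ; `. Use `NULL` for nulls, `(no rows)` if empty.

Scalar subquery: AVG(seats) over all flights rows = 30.545455 (≈; comparison uses full precision).
Keep rows where seats <= that value.

Reno | 22 ; Edinburgh | 27 ; Reno | 9 ; Geneva | 16 ; Geneva | 5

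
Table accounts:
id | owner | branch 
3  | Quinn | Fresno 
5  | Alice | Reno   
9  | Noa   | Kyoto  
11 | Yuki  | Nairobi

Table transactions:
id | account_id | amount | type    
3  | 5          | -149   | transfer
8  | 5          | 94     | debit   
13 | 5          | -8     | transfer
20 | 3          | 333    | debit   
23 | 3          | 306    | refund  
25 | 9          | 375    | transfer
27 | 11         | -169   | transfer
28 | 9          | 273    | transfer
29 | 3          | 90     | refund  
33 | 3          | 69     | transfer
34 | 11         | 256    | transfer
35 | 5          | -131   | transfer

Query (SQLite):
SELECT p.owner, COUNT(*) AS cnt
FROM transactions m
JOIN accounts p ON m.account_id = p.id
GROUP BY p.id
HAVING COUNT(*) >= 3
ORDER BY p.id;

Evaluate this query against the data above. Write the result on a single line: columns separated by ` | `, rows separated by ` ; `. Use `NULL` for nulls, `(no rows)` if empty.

Quinn | 4 ; Alice | 4

Join each transactions row to its accounts via account_id.
Group joined rows by accounts.id; compute COUNT(*) per group.
HAVING: keep groups with count ≥ 3.
  3: ids {20, 23, 29, 33} → COUNT(*)=4
  5: ids {3, 8, 13, 35} → COUNT(*)=4
  9: ids {25, 28} → COUNT(*)=2
  11: ids {27, 34} → COUNT(*)=2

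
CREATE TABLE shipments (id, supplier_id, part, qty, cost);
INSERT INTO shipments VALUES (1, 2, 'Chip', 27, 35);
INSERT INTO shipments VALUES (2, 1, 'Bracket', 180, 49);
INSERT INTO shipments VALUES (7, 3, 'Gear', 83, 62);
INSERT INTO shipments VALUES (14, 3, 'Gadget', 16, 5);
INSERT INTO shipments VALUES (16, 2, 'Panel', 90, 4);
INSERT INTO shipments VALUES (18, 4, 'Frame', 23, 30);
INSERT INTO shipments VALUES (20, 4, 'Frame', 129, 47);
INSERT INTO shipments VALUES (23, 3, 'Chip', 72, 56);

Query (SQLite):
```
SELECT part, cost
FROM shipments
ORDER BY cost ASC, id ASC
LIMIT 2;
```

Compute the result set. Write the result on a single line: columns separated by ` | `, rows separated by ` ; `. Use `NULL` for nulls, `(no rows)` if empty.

Sort by cost asc, tiebreak id asc: (4, id=16), (5, id=14), (30, id=18), (35, id=1), (47, id=20) …. Take first 2.

Panel | 4 ; Gadget | 5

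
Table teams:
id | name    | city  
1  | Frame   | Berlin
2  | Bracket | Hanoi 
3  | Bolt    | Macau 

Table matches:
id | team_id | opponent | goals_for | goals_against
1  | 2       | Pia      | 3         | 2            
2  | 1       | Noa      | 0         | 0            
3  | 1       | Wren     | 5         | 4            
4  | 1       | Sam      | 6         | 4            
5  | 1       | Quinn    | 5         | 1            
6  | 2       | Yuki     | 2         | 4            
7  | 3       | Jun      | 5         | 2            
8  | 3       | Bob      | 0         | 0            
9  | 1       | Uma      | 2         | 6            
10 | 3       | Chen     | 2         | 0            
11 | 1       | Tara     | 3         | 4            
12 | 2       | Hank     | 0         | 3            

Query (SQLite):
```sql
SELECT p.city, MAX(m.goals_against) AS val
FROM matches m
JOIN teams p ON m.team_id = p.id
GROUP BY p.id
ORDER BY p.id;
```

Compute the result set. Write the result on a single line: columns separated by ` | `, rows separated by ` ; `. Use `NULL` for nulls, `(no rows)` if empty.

Join each matches row to its teams via team_id.
Group joined rows by teams.id; compute MAX(m.goals_against) per group.
  1: ids {2, 3, 4, 5, 9, 11} → MAX(m.goals_against)=6
  2: ids {1, 6, 12} → MAX(m.goals_against)=4
  3: ids {7, 8, 10} → MAX(m.goals_against)=2

Berlin | 6 ; Hanoi | 4 ; Macau | 2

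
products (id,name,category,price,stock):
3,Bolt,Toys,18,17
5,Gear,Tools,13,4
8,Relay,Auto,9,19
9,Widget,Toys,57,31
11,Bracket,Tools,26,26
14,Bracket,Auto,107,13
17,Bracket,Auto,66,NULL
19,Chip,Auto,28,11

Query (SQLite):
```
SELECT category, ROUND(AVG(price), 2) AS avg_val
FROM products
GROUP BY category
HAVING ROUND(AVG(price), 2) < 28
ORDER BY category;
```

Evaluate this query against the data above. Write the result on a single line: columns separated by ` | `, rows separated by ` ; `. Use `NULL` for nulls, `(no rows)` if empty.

Tools | 19.5

Partition products by category; compute ROUND(AVG(price), 2) within each group.
HAVING: keep groups where ROUND(AVG(price), 2) < 28.
  Auto: ids {8, 14, 17, 19} → ROUND(AVG(price), 2)=52.5
  Tools: ids {5, 11} → ROUND(AVG(price), 2)=19.5
  Toys: ids {3, 9} → ROUND(AVG(price), 2)=37.5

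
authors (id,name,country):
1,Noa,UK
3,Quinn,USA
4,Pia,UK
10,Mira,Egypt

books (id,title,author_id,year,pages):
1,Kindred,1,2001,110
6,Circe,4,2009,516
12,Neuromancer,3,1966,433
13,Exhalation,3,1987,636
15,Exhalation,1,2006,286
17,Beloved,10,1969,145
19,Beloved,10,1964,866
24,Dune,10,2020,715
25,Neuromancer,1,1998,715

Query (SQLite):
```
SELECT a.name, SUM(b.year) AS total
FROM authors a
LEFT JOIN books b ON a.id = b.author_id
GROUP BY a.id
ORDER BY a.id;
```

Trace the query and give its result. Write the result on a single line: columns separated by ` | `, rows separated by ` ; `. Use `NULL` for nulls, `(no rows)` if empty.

LEFT JOIN keeps every authors row; unmatched ones get NULL for books columns.
Group by authors.id and compute SUM(b.year). SUM over an all-NULL group is NULL.
  1: ids {1, 15, 25} → SUM(b.year)=6005
  3: ids {12, 13} → SUM(b.year)=3953
  4: ids {6} → SUM(b.year)=2009
  10: ids {17, 19, 24} → SUM(b.year)=5953

Noa | 6005 ; Quinn | 3953 ; Pia | 2009 ; Mira | 5953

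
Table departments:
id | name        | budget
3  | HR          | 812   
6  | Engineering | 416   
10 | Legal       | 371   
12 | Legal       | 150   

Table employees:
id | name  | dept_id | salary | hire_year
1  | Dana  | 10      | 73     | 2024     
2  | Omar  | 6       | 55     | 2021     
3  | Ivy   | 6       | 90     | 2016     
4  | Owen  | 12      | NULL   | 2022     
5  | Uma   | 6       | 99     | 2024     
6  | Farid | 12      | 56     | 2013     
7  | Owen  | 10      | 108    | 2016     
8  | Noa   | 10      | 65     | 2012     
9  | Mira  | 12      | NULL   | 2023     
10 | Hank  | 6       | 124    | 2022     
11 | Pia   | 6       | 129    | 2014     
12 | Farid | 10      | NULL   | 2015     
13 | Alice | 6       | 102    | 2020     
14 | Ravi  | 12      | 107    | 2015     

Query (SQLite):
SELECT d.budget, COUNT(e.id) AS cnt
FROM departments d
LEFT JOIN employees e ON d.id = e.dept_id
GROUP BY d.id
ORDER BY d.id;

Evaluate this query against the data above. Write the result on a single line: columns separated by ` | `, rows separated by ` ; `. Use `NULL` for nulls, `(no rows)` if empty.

LEFT JOIN keeps every departments row; unmatched ones get NULL for employees columns.
Group by departments.id and compute COUNT(e.id). COUNT(col) of an all-NULL group is 0.
  3: ids {—} → COUNT(e.id)=0
  6: ids {2, 3, 5, 10, 11, 13} → COUNT(e.id)=6
  10: ids {1, 7, 8, 12} → COUNT(e.id)=4
  12: ids {4, 6, 9, 14} → COUNT(e.id)=4

812 | 0 ; 416 | 6 ; 371 | 4 ; 150 | 4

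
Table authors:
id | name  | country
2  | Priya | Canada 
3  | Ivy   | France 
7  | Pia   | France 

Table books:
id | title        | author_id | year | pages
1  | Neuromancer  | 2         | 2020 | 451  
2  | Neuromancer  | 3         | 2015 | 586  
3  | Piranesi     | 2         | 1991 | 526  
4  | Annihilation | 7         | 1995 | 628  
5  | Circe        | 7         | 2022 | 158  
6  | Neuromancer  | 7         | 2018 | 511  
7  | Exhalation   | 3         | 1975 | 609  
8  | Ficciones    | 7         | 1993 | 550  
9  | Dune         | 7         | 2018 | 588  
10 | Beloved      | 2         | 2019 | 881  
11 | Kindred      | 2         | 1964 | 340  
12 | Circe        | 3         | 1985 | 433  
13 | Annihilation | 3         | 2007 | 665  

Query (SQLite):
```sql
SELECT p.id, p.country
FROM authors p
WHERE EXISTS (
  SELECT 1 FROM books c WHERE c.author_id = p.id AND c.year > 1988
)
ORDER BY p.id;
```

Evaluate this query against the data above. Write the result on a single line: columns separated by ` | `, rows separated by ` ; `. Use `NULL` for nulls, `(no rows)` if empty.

2 | Canada ; 3 | France ; 7 | France

For each authors row, check whether any books with matching author_id has year > 1988.
Keep rows where that is true.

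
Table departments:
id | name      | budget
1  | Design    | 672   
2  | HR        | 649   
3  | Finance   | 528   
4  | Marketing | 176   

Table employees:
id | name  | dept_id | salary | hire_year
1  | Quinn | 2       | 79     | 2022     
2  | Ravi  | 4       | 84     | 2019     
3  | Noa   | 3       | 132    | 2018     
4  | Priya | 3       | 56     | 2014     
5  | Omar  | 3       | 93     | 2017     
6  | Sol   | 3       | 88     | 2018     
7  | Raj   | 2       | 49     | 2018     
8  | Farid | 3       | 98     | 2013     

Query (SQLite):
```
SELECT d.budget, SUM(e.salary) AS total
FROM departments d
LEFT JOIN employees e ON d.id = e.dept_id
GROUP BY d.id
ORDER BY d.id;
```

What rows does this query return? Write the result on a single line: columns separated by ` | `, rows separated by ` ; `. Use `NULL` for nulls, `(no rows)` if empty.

LEFT JOIN keeps every departments row; unmatched ones get NULL for employees columns.
Group by departments.id and compute SUM(e.salary). SUM over an all-NULL group is NULL.
  1: ids {—} → SUM(e.salary)=NULL
  2: ids {1, 7} → SUM(e.salary)=128
  3: ids {3, 4, 5, 6, 8} → SUM(e.salary)=467
  4: ids {2} → SUM(e.salary)=84

672 | NULL ; 649 | 128 ; 528 | 467 ; 176 | 84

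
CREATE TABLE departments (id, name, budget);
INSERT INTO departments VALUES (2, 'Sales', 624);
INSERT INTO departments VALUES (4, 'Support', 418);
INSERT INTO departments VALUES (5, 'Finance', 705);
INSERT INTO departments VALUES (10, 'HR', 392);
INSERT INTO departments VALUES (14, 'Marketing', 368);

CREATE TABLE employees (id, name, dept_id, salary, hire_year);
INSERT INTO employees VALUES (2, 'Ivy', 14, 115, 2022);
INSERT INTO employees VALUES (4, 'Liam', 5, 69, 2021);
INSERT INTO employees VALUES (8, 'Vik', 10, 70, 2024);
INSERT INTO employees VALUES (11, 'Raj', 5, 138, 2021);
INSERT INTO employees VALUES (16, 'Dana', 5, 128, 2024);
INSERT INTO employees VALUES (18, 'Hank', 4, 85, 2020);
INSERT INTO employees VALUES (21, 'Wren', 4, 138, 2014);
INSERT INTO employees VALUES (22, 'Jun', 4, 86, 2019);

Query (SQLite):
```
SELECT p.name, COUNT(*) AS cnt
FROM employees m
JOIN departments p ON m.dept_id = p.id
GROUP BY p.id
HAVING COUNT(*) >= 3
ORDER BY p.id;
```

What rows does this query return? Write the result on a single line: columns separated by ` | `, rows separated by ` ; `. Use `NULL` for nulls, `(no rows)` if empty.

Support | 3 ; Finance | 3

Join each employees row to its departments via dept_id.
Group joined rows by departments.id; compute COUNT(*) per group.
HAVING: keep groups with count ≥ 3.
  4: ids {18, 21, 22} → COUNT(*)=3
  5: ids {4, 11, 16} → COUNT(*)=3
  10: ids {8} → COUNT(*)=1
  14: ids {2} → COUNT(*)=1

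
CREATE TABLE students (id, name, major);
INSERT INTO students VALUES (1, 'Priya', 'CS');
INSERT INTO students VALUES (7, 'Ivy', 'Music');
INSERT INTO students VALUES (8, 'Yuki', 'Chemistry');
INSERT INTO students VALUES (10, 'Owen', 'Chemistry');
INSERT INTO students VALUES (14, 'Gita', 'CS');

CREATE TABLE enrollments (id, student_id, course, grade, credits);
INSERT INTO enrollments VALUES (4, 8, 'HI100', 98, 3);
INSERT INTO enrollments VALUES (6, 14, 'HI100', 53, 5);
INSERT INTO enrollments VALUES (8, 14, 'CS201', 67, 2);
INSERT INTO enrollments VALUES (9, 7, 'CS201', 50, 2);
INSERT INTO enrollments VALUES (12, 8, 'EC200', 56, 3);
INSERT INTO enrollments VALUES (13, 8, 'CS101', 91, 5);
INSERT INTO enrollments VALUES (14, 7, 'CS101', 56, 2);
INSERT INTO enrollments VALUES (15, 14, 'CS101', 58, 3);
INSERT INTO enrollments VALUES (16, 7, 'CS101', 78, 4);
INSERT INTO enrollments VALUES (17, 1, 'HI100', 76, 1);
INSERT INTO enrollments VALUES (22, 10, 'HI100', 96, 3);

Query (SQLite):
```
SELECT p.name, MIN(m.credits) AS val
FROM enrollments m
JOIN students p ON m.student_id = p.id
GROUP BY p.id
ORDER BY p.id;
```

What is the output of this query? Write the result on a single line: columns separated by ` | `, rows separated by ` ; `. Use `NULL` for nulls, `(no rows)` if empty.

Join each enrollments row to its students via student_id.
Group joined rows by students.id; compute MIN(m.credits) per group.
  1: ids {17} → MIN(m.credits)=1
  7: ids {9, 14, 16} → MIN(m.credits)=2
  8: ids {4, 12, 13} → MIN(m.credits)=3
  10: ids {22} → MIN(m.credits)=3
  14: ids {6, 8, 15} → MIN(m.credits)=2

Priya | 1 ; Ivy | 2 ; Yuki | 3 ; Owen | 3 ; Gita | 2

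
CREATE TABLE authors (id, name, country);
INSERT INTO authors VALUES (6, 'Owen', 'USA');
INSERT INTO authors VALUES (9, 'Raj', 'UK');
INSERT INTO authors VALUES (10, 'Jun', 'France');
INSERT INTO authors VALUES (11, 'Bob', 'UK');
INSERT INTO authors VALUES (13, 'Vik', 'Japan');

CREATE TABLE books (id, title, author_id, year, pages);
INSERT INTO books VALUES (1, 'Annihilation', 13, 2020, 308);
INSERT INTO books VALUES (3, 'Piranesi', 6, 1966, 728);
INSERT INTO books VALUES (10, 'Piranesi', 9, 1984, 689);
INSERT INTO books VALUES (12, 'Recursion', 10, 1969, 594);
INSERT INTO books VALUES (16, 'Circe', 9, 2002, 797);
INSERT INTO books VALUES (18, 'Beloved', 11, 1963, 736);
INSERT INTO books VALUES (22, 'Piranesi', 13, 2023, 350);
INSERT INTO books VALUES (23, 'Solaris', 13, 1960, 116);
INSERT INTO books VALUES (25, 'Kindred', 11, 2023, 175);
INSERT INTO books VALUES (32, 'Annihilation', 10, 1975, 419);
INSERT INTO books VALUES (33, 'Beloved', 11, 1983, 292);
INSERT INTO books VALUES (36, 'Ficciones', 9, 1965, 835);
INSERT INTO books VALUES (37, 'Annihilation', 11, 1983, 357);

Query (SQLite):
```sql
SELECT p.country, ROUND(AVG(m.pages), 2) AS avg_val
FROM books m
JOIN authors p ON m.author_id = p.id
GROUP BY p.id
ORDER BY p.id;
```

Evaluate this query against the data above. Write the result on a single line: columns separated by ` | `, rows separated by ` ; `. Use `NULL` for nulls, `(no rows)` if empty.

Join each books row to its authors via author_id.
Group joined rows by authors.id; compute ROUND(AVG(m.pages), 2) per group.
  6: ids {3} → ROUND(AVG(m.pages), 2)=728
  9: ids {10, 16, 36} → ROUND(AVG(m.pages), 2)=773.67
  10: ids {12, 32} → ROUND(AVG(m.pages), 2)=506.5
  11: ids {18, 25, 33, 37} → ROUND(AVG(m.pages), 2)=390
  13: ids {1, 22, 23} → ROUND(AVG(m.pages), 2)=258

USA | 728 ; UK | 773.67 ; France | 506.5 ; UK | 390 ; Japan | 258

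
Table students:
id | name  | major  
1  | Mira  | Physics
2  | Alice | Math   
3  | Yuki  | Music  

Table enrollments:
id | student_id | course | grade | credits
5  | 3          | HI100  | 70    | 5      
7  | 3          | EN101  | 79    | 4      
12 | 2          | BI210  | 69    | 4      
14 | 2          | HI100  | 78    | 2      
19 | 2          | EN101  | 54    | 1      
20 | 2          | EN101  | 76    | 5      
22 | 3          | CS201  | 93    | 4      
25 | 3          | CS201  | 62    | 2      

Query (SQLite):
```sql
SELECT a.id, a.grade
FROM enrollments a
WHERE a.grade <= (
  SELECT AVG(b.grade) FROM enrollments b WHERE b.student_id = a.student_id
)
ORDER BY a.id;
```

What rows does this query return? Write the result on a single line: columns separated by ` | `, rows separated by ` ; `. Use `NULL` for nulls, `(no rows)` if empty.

5 | 70 ; 12 | 69 ; 19 | 54 ; 25 | 62

For each enrollments row a, compute AVG(grade) over rows sharing a.student_id.
Keep row a if a.grade <= that per-group AVG.
  student_id=2: AVG(grade) = 69.25
  student_id=3: AVG(grade) = 76.0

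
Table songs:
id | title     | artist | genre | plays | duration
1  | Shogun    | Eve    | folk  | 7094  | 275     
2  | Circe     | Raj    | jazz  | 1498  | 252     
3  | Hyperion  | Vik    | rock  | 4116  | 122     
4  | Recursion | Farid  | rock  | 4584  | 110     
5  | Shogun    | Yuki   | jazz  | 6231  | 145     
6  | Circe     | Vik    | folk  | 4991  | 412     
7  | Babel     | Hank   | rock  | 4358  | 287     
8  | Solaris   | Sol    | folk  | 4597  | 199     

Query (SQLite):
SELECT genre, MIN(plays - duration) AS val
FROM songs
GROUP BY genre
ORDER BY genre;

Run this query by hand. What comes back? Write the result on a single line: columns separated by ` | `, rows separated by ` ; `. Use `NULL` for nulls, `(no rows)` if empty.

For each row compute plays - duration.
Group by genre; take MIN of the expression per group.
  folk: ids {1, 6, 8} → MIN(plays - duration)=4398
  jazz: ids {2, 5} → MIN(plays - duration)=1246
  rock: ids {3, 4, 7} → MIN(plays - duration)=3994

folk | 4398 ; jazz | 1246 ; rock | 3994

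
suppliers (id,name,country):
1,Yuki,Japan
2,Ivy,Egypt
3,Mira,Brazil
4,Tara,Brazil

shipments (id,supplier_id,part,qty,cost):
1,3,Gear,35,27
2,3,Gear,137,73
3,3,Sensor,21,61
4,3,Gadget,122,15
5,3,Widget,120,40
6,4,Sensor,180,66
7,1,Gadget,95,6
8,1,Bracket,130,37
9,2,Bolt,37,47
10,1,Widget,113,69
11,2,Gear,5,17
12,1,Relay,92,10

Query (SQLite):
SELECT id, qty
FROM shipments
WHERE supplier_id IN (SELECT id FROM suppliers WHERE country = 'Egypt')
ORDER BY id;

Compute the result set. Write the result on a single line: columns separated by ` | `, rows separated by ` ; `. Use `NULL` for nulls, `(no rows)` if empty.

Inner query: suppliers.id where country = 'Egypt'.
Outer: keep shipments rows whose supplier_id is in that set.
Inner query → {2}

9 | 37 ; 11 | 5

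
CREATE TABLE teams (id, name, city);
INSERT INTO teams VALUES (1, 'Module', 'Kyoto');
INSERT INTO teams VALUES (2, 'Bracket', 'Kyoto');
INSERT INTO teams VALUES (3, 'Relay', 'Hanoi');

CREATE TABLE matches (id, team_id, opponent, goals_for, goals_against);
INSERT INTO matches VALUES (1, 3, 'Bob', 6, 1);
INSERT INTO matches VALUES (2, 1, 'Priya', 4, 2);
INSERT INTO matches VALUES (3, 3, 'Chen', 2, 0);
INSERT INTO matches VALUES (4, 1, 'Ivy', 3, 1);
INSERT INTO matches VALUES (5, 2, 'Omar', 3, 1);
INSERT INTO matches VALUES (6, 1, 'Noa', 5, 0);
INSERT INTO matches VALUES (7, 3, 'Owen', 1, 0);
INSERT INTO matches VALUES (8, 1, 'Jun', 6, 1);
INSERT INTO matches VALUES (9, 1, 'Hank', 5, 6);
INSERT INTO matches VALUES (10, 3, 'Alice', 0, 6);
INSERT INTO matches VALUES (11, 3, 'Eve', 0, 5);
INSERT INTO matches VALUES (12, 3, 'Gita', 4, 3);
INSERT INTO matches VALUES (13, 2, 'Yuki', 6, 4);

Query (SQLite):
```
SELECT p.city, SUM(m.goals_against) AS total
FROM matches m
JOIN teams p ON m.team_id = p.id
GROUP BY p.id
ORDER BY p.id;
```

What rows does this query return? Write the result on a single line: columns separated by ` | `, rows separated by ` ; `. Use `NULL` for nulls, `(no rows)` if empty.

Kyoto | 10 ; Kyoto | 5 ; Hanoi | 15

Join each matches row to its teams via team_id.
Group joined rows by teams.id; compute SUM(m.goals_against) per group.
  1: ids {2, 4, 6, 8, 9} → SUM(m.goals_against)=10
  2: ids {5, 13} → SUM(m.goals_against)=5
  3: ids {1, 3, 7, 10, 11, 12} → SUM(m.goals_against)=15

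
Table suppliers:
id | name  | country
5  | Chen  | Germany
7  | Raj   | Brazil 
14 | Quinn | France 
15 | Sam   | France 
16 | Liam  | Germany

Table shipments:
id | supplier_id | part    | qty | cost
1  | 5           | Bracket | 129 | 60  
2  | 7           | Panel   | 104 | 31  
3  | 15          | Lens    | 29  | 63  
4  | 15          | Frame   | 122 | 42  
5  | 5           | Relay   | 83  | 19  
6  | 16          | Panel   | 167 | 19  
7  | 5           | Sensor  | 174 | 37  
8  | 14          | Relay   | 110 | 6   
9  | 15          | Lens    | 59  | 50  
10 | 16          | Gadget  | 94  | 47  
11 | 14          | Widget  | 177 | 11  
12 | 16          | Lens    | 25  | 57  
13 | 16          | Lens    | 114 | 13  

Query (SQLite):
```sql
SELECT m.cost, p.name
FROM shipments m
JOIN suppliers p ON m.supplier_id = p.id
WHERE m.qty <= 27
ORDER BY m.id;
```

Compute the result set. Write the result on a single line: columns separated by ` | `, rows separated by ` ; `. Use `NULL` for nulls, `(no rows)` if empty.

Each shipments row matches the suppliers row where supplier_id = suppliers.id.
Then keep rows with m.qty <= 27.

57 | Liam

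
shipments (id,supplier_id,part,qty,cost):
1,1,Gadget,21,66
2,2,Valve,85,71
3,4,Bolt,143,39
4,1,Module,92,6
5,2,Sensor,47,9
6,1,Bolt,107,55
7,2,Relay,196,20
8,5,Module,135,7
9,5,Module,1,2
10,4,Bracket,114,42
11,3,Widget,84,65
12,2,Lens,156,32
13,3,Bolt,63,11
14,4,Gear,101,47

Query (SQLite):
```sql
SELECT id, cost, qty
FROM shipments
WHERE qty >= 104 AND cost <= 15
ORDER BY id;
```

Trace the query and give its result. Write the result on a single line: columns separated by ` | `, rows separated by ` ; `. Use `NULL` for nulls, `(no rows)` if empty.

8 | 7 | 135

qty >= 104: ids {3, 6, 7, 8, 10, 12}
cost <= 15: ids {4, 5, 8, 9, 13}
Combine with AND.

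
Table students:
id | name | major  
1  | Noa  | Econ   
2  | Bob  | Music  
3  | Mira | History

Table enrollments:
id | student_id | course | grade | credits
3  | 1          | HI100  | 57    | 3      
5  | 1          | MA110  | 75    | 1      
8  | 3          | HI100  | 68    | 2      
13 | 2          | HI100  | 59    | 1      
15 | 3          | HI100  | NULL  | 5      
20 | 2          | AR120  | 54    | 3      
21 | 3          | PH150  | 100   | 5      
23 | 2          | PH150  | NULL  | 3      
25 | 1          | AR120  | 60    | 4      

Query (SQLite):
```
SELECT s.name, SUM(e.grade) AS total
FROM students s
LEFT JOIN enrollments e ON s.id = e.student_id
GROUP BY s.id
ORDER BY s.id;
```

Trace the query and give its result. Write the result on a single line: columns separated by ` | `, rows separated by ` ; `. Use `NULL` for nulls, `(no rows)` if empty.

LEFT JOIN keeps every students row; unmatched ones get NULL for enrollments columns.
Group by students.id and compute SUM(e.grade). SUM over an all-NULL group is NULL.
  1: ids {3, 5, 25} → SUM(e.grade)=192
  2: ids {13, 20, 23} → SUM(e.grade)=113
  3: ids {8, 15, 21} → SUM(e.grade)=168

Noa | 192 ; Bob | 113 ; Mira | 168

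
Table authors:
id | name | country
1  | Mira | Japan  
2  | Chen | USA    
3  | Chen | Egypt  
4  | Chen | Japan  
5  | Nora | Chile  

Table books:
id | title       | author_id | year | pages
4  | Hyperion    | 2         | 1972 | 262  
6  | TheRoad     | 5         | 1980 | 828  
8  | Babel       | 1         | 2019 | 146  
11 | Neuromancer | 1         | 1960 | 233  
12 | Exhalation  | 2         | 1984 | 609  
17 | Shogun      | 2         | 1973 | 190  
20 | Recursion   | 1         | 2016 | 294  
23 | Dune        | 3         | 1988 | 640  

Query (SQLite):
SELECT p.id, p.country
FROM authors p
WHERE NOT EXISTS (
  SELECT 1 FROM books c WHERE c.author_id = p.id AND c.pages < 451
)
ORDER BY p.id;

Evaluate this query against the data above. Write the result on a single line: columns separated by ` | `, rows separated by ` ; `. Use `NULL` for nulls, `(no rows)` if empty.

For each authors row, check whether any books with matching author_id has pages < 451.
Keep rows where that is false.

3 | Egypt ; 4 | Japan ; 5 | Chile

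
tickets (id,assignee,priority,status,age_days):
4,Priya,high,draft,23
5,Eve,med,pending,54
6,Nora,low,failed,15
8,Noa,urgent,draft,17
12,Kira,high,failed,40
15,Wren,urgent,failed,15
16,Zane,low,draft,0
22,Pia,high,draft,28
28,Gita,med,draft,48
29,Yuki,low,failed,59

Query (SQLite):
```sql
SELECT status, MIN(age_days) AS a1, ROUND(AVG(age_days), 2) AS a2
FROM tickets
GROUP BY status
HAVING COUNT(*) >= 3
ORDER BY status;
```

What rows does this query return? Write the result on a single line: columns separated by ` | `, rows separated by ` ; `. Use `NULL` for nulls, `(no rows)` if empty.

draft | 0 | 23.2 ; failed | 15 | 32.25

Group tickets by status.
Per group compute: MIN(age_days), ROUND(AVG(age_days), 2).
HAVING: drop groups with fewer than 3 rows.
  draft: ids {4, 8, 16, 22, 28} → MIN(age_days)=0, ROUND(AVG(age_days), 2)=23.2
  failed: ids {6, 12, 15, 29} → MIN(age_days)=15, ROUND(AVG(age_days), 2)=32.25
  pending: ids {5} → MIN(age_days)=54, ROUND(AVG(age_days), 2)=54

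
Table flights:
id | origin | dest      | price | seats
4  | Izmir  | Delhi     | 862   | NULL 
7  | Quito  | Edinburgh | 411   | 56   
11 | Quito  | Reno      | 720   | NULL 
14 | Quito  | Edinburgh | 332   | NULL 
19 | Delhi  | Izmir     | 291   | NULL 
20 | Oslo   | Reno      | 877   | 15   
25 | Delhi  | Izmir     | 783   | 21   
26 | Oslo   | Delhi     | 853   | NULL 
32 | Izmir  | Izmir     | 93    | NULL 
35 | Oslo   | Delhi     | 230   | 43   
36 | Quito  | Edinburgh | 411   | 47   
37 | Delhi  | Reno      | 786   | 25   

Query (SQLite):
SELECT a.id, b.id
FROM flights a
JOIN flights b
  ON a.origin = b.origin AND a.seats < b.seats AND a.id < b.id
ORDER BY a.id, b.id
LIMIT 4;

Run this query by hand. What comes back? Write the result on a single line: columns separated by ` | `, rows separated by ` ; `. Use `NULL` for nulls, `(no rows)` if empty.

Pairs (a,b) with same origin, a.seats < b.seats, a.id < b.id.
origin groups: Delhi:{19,25,37} Izmir:{4,32} Oslo:{20,26,35} Quito:{7,11,14,36}
Ordered by (a.id, b.id); first 4.

20 | 35 ; 25 | 37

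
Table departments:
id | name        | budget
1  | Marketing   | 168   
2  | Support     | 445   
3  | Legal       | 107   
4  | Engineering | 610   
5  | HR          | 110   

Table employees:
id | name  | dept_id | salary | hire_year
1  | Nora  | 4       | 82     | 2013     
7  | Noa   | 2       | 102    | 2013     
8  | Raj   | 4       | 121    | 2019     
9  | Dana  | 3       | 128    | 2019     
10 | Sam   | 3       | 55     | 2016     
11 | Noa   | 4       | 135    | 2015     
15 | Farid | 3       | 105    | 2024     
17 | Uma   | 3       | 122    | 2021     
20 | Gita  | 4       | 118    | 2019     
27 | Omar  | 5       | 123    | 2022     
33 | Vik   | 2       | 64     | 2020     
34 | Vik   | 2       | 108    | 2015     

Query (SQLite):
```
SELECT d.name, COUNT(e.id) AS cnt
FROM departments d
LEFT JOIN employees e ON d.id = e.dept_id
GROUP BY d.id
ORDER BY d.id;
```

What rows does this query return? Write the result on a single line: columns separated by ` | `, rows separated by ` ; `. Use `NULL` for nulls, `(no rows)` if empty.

Marketing | 0 ; Support | 3 ; Legal | 4 ; Engineering | 4 ; HR | 1

LEFT JOIN keeps every departments row; unmatched ones get NULL for employees columns.
Group by departments.id and compute COUNT(e.id). COUNT(col) of an all-NULL group is 0.
  1: ids {—} → COUNT(e.id)=0
  2: ids {7, 33, 34} → COUNT(e.id)=3
  3: ids {9, 10, 15, 17} → COUNT(e.id)=4
  4: ids {1, 8, 11, 20} → COUNT(e.id)=4
  5: ids {27} → COUNT(e.id)=1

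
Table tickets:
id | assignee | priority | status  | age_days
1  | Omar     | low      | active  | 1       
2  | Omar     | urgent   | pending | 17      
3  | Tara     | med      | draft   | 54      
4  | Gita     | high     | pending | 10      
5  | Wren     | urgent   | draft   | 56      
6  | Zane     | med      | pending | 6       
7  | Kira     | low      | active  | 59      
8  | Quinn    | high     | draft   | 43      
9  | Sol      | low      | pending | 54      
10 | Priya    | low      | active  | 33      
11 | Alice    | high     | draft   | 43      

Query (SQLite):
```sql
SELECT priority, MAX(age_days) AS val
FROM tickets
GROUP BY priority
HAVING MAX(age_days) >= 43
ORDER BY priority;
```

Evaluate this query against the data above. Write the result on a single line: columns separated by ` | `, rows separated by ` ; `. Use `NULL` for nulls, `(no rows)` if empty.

Partition tickets by priority; compute MAX(age_days) within each group.
HAVING: keep groups where MAX(age_days) >= 43.
  high: ids {4, 8, 11} → MAX(age_days)=43
  low: ids {1, 7, 9, 10} → MAX(age_days)=59
  med: ids {3, 6} → MAX(age_days)=54
  urgent: ids {2, 5} → MAX(age_days)=56

high | 43 ; low | 59 ; med | 54 ; urgent | 56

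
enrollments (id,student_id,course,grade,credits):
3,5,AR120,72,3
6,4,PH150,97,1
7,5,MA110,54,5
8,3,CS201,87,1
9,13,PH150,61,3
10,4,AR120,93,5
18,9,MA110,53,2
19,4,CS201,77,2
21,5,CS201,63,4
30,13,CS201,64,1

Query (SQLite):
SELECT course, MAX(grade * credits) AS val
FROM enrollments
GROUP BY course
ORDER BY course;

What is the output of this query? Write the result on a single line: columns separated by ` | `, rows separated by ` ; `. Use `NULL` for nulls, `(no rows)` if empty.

AR120 | 465 ; CS201 | 252 ; MA110 | 270 ; PH150 | 183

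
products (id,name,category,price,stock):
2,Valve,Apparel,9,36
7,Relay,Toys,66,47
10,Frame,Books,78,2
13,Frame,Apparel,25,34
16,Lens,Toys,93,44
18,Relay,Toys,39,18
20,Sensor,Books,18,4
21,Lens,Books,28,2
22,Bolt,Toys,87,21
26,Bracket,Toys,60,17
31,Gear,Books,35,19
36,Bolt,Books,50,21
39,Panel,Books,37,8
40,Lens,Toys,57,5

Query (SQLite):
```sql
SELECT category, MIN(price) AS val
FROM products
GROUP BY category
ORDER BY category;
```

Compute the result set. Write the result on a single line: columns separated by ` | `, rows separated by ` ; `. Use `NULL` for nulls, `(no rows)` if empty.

Apparel | 9 ; Books | 18 ; Toys | 39

Partition products by category; compute MIN(price) within each group.
  Apparel: ids {2, 13} → MIN(price)=9
  Books: ids {10, 20, 21, 31, 36, 39} → MIN(price)=18
  Toys: ids {7, 16, 18, 22, 26, 40} → MIN(price)=39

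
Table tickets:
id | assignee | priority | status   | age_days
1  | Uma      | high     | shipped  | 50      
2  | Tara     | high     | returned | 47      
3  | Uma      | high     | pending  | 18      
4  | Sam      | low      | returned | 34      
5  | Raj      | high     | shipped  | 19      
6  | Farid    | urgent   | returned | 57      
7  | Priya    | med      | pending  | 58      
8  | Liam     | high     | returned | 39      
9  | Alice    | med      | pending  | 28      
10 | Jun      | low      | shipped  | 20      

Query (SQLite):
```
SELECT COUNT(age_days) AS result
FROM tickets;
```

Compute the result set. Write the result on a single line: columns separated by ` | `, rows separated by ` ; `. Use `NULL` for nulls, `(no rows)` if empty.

10

All age_days values: [50, 47, 18, 34, 19, 57, 58, 39, 28, 20].
COUNT(age_days) counts non-NULL values → 10.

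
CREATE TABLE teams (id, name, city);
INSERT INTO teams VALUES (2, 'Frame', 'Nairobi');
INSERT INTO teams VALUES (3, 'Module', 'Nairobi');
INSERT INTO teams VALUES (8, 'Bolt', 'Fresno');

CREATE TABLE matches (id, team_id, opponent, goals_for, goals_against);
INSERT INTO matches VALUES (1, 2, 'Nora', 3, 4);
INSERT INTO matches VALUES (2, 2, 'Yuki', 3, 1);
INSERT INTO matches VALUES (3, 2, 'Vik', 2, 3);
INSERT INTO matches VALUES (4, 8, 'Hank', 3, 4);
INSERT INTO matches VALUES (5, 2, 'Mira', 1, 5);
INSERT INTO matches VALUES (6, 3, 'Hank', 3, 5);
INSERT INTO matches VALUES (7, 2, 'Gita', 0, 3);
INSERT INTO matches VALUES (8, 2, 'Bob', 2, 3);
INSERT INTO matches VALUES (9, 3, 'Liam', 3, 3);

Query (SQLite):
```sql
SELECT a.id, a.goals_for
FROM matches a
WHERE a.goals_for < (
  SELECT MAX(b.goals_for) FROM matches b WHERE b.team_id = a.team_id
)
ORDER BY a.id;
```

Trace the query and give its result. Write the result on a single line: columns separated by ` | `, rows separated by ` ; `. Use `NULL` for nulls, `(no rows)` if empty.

3 | 2 ; 5 | 1 ; 7 | 0 ; 8 | 2

For each matches row a, compute MAX(goals_for) over rows sharing a.team_id.
Keep row a if a.goals_for < that per-group MAX.
  team_id=2: MAX(goals_for) = 3
  team_id=3: MAX(goals_for) = 3
  team_id=8: MAX(goals_for) = 3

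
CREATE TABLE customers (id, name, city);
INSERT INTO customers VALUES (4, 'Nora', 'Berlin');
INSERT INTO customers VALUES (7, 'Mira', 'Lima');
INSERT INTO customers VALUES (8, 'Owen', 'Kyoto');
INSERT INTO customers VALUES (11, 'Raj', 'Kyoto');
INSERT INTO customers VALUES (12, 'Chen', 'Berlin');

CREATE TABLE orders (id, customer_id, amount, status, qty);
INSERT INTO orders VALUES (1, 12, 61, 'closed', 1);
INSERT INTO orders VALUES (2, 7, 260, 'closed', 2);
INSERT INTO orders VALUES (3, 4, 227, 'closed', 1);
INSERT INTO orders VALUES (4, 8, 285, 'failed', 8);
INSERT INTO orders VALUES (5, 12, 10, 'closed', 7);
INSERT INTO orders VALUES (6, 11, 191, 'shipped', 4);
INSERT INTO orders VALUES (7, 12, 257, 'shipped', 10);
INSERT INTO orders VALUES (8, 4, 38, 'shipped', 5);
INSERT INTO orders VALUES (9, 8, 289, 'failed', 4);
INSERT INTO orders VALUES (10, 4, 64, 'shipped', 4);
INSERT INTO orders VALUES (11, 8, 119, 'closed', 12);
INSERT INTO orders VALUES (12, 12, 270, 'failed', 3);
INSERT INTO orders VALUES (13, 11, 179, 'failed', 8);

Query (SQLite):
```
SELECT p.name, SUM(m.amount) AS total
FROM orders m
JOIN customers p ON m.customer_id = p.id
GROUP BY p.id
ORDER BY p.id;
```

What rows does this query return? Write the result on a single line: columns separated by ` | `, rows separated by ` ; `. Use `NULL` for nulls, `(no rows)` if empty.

Nora | 329 ; Mira | 260 ; Owen | 693 ; Raj | 370 ; Chen | 598

Join each orders row to its customers via customer_id.
Group joined rows by customers.id; compute SUM(m.amount) per group.
  4: ids {3, 8, 10} → SUM(m.amount)=329
  7: ids {2} → SUM(m.amount)=260
  8: ids {4, 9, 11} → SUM(m.amount)=693
  11: ids {6, 13} → SUM(m.amount)=370
  12: ids {1, 5, 7, 12} → SUM(m.amount)=598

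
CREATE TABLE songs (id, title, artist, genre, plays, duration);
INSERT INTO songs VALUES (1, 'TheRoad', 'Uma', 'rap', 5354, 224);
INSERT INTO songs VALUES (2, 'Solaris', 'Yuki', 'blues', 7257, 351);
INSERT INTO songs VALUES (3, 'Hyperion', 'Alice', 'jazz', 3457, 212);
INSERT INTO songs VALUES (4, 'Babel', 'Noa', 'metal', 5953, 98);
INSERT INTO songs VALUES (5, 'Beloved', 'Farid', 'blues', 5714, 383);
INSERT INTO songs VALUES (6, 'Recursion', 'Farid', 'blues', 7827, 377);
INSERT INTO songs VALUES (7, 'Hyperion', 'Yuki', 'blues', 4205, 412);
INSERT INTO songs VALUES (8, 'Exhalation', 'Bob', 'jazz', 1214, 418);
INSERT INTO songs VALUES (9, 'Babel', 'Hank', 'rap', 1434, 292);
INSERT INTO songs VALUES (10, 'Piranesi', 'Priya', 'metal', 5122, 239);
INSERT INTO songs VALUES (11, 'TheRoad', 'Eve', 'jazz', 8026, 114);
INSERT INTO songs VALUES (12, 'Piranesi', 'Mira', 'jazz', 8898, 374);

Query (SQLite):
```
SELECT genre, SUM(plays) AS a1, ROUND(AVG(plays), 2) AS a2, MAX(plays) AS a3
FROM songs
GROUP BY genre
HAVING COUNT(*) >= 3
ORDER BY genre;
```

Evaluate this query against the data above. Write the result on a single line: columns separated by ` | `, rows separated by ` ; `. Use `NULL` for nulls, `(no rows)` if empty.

blues | 25003 | 6250.75 | 7827 ; jazz | 21595 | 5398.75 | 8898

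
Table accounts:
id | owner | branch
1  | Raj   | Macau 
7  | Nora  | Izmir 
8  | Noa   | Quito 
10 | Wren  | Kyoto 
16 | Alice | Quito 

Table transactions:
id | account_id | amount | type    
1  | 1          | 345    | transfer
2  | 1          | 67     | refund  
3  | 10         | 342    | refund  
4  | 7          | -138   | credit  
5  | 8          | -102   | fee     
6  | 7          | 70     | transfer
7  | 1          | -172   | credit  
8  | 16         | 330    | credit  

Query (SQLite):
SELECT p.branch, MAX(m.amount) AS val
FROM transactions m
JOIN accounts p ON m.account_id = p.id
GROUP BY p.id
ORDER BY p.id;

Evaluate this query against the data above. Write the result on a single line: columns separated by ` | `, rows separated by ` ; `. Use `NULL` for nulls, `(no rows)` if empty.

Macau | 345 ; Izmir | 70 ; Quito | -102 ; Kyoto | 342 ; Quito | 330

Join each transactions row to its accounts via account_id.
Group joined rows by accounts.id; compute MAX(m.amount) per group.
  1: ids {1, 2, 7} → MAX(m.amount)=345
  7: ids {4, 6} → MAX(m.amount)=70
  8: ids {5} → MAX(m.amount)=-102
  10: ids {3} → MAX(m.amount)=342
  16: ids {8} → MAX(m.amount)=330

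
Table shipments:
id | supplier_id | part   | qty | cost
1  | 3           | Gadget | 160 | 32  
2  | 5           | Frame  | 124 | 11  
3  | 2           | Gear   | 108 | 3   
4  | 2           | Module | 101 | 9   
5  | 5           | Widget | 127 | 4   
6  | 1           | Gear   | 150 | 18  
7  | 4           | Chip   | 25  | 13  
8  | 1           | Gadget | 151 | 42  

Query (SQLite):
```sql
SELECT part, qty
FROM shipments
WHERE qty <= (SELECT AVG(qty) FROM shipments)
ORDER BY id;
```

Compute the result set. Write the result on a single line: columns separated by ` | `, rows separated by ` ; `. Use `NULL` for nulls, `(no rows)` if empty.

Gear | 108 ; Module | 101 ; Chip | 25

Scalar subquery: AVG(qty) over all shipments rows = 118.25.
Keep rows where qty <= that value.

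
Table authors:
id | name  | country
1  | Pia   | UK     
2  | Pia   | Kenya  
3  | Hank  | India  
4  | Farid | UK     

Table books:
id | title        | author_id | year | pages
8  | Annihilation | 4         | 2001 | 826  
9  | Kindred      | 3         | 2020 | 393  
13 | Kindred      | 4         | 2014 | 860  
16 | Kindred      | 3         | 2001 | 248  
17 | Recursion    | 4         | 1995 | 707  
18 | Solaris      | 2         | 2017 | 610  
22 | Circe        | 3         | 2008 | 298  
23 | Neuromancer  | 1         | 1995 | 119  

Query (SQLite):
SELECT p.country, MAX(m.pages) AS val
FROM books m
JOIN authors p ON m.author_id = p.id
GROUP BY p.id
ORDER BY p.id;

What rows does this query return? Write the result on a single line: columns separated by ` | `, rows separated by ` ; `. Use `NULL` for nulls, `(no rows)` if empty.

Join each books row to its authors via author_id.
Group joined rows by authors.id; compute MAX(m.pages) per group.
  1: ids {23} → MAX(m.pages)=119
  2: ids {18} → MAX(m.pages)=610
  3: ids {9, 16, 22} → MAX(m.pages)=393
  4: ids {8, 13, 17} → MAX(m.pages)=860

UK | 119 ; Kenya | 610 ; India | 393 ; UK | 860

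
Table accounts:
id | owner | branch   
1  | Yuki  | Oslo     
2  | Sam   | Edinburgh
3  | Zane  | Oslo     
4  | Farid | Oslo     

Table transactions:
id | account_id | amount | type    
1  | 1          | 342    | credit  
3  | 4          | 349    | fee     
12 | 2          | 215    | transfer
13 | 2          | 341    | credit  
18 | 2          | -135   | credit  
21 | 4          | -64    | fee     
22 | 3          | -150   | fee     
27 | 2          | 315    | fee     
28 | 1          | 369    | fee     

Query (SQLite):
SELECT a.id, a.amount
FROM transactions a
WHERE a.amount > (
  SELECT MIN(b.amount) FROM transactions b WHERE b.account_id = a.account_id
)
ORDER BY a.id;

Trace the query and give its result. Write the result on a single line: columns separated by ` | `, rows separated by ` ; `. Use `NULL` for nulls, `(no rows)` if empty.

For each transactions row a, compute MIN(amount) over rows sharing a.account_id.
Keep row a if a.amount > that per-group MIN.
  account_id=1: MIN(amount) = 342
  account_id=2: MIN(amount) = -135
  account_id=3: MIN(amount) = -150
  account_id=4: MIN(amount) = -64

3 | 349 ; 12 | 215 ; 13 | 341 ; 27 | 315 ; 28 | 369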